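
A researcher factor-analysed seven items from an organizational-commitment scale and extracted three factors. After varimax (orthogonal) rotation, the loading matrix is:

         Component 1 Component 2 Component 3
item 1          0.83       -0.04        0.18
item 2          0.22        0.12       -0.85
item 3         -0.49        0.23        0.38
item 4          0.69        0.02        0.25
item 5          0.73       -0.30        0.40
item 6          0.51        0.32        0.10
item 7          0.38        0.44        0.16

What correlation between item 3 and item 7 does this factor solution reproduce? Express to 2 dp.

-0.02

r̂ = Σ λ_i·λ_j across factors = (-0.49)(0.38) + (0.23)(0.44) + (0.38)(0.16)
  = -0.1862 +0.1012 +0.0608 = -0.0242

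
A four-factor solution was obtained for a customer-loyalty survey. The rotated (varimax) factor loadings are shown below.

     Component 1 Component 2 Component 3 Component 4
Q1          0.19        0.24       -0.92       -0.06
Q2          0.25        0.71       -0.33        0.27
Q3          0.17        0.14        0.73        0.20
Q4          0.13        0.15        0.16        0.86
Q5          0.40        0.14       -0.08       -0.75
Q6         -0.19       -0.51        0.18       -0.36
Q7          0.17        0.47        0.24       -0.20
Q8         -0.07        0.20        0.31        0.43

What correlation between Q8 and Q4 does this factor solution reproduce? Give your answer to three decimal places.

r̂ = Σ λ_i·λ_j across factors = (-0.07)(0.13) + (0.20)(0.15) + (0.31)(0.16) + (0.43)(0.86)
  = -0.0091 +0.0300 +0.0496 +0.3698 = 0.4403

0.440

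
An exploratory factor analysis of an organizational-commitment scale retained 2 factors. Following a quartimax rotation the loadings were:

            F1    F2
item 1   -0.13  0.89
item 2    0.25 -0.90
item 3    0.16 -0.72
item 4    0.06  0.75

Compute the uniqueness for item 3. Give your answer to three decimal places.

0.456

h² = 0.16² + (-0.72)² = 0.0256 + 0.5184 = 0.5440
Uniqueness u² = 1 − h² = 1 − 0.5440 = 0.4560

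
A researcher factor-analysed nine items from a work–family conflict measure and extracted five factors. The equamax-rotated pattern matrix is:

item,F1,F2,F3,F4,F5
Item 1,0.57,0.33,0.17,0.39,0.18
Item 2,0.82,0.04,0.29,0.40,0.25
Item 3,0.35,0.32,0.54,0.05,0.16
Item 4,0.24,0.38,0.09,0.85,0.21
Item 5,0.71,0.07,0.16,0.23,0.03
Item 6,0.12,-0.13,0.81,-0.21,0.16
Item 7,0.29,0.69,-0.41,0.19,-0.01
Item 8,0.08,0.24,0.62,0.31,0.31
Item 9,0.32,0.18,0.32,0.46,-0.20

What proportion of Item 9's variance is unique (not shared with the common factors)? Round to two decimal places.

h² = 0.32² + 0.18² + 0.32² + 0.46² + (-0.20)² = 0.1024 + 0.0324 + 0.1024 + 0.2116 + 0.0400 = 0.4888
Uniqueness u² = 1 − h² = 1 − 0.4888 = 0.5112

0.51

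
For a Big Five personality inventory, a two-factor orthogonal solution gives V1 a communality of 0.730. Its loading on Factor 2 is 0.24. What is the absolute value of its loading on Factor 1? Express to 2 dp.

Under orthogonal rotation h² = Σλ², so λ_Factor 1² = h² − (0.0576) = 0.730 − 0.0576 = 0.6724.
|λ| = √0.6724 = 0.8200.

0.82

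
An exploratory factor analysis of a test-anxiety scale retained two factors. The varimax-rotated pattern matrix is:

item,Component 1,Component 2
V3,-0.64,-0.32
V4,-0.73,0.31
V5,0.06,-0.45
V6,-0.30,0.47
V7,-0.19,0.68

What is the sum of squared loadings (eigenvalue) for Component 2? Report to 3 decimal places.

SS loadings for Component 2 = (-0.32)² + 0.31² + (-0.45)² + 0.47² + 0.68² = 0.1024 + 0.0961 + 0.2025 + 0.2209 + 0.4624 = 1.0843

1.084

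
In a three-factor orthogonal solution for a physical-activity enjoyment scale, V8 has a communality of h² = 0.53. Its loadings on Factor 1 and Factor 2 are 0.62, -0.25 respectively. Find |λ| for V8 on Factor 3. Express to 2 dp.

0.29

Under orthogonal rotation h² = Σλ², so λ_Factor 3² = h² − (0.4469) = 0.53 − 0.4469 = 0.0831.
|λ| = √0.0831 = 0.2883.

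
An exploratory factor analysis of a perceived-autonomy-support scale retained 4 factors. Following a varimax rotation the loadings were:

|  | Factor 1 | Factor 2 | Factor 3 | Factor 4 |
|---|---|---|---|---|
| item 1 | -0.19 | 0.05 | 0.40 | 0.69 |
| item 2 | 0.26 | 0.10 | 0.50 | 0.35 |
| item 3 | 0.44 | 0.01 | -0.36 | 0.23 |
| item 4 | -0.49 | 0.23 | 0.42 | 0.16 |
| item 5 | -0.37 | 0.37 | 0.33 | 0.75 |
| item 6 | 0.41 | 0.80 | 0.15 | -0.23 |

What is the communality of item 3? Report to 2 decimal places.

h² = 0.44² + 0.01² + (-0.36)² + 0.23² = 0.1936 + 0.0001 + 0.1296 + 0.0529 = 0.3762

0.38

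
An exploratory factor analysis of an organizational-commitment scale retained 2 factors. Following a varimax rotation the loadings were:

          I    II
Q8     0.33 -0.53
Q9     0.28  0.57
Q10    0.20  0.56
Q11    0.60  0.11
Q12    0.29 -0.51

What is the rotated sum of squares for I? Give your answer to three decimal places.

0.671

SS loadings for I = 0.33² + 0.28² + 0.20² + 0.60² + 0.29² = 0.1089 + 0.0784 + 0.0400 + 0.3600 + 0.0841 = 0.6714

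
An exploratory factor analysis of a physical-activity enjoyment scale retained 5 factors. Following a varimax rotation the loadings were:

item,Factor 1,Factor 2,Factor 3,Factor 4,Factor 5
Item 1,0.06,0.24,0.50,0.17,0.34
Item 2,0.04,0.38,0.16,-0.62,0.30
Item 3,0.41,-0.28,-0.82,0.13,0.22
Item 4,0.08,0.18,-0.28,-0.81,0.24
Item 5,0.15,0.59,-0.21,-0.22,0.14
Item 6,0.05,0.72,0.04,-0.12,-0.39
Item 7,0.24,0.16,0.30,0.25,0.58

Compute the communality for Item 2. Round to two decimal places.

h² = 0.04² + 0.38² + 0.16² + (-0.62)² + 0.30² = 0.0016 + 0.1444 + 0.0256 + 0.3844 + 0.0900 = 0.6460

0.65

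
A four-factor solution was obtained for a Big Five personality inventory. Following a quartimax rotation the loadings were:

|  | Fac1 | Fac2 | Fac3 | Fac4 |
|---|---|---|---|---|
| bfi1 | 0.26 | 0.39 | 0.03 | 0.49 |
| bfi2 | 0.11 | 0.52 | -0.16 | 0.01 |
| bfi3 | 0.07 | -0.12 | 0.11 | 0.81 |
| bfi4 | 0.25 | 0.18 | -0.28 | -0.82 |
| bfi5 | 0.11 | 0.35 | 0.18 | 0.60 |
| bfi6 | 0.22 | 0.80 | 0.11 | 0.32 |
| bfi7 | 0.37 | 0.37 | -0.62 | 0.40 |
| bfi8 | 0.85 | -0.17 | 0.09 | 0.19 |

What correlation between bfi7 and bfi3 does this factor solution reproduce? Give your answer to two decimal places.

r̂ = Σ λ_i·λ_j across factors = (0.37)(0.07) + (0.37)(-0.12) + (-0.62)(0.11) + (0.40)(0.81)
  = +0.0259 -0.0444 -0.0682 +0.3240 = 0.2373

0.24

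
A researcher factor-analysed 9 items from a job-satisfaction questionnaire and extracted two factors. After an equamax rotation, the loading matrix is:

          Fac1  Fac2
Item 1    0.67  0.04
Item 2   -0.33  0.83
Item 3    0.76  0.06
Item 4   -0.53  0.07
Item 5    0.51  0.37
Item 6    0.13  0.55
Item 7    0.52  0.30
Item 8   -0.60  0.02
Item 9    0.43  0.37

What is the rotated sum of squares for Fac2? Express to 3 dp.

SS loadings for Fac2 = 0.04² + 0.83² + 0.06² + 0.07² + 0.37² + 0.55² + 0.30² + 0.02² + 0.37² = 0.0016 + 0.6889 + 0.0036 + 0.0049 + 0.1369 + 0.3025 + 0.0900 + 0.0004 + 0.1369 = 1.3657

1.366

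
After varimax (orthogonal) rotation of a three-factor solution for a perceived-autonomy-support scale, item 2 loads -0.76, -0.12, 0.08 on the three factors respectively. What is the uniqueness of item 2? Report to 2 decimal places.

0.40

h² = (-0.76)² + (-0.12)² + 0.08² = 0.5776 + 0.0144 + 0.0064 = 0.5984
Uniqueness u² = 1 − h² = 1 − 0.5984 = 0.4016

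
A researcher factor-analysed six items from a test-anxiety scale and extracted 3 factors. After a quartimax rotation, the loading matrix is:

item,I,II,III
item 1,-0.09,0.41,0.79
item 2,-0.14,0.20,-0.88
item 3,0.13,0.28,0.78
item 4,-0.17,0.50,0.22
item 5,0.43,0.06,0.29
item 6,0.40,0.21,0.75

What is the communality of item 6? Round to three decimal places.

0.767

h² = 0.40² + 0.21² + 0.75² = 0.1600 + 0.0441 + 0.5625 = 0.7666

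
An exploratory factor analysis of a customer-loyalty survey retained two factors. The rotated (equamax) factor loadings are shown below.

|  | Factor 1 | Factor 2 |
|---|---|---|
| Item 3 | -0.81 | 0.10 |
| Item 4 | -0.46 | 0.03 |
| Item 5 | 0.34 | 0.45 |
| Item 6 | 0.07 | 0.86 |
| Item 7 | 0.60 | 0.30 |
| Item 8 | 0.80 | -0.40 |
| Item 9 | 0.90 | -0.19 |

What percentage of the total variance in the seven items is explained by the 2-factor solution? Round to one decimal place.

57.7%

Communalities: 0.6661, 0.2125, 0.3181, 0.7445, 0.4500, 0.8000, 0.8461; Σh² = 4.0373.
Total variance with 7 standardized items is 7, so the solution explains 4.0373/7 = 0.5768 = 57.68%.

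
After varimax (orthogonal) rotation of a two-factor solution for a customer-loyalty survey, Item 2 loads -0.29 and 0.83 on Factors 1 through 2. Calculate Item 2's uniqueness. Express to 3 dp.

h² = (-0.29)² + 0.83² = 0.0841 + 0.6889 = 0.7730
Uniqueness u² = 1 − h² = 1 − 0.7730 = 0.2270

0.227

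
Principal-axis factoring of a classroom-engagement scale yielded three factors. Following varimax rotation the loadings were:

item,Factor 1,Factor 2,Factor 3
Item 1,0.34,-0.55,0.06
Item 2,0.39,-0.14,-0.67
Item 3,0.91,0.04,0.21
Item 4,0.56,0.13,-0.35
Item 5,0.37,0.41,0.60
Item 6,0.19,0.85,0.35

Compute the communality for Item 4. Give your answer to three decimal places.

h² = 0.56² + 0.13² + (-0.35)² = 0.3136 + 0.0169 + 0.1225 = 0.4530

0.453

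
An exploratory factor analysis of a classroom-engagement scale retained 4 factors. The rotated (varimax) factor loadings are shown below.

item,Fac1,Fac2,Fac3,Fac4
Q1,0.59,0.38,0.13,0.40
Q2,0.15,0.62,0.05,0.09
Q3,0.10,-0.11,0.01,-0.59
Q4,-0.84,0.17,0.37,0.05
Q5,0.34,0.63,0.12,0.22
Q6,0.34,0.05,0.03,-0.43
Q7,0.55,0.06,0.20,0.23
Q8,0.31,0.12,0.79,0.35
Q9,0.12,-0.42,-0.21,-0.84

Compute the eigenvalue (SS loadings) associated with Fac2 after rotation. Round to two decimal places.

1.16

SS loadings for Fac2 = 0.38² + 0.62² + (-0.11)² + 0.17² + 0.63² + 0.05² + 0.06² + 0.12² + (-0.42)² = 0.1444 + 0.3844 + 0.0121 + 0.0289 + 0.3969 + 0.0025 + 0.0036 + 0.0144 + 0.1764 = 1.1636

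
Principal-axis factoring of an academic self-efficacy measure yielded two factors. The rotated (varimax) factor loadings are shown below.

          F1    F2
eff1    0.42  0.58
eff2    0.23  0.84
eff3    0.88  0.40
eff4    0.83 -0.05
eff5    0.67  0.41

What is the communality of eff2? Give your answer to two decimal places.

0.76

h² = 0.23² + 0.84² = 0.0529 + 0.7056 = 0.7585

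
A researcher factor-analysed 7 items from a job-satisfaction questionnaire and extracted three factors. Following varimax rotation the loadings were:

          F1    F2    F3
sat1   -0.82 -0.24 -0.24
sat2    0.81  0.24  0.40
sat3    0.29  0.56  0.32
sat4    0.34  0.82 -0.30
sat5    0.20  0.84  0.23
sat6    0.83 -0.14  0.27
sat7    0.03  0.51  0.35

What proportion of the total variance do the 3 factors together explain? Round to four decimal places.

0.7147

SS loadings by factor: 2.2580, 2.0865, 0.6583; total = 5.0028.
Total variance with 7 standardized items is 7, so the solution explains 5.0028/7 = 0.7147.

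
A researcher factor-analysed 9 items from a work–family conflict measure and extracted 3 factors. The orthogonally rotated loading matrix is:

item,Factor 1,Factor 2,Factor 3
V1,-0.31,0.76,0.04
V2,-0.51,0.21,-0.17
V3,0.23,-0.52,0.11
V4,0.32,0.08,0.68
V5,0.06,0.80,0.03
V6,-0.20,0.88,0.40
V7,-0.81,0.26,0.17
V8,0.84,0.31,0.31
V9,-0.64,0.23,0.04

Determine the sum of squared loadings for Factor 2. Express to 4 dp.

2.5295

SS loadings for Factor 2 = 0.76² + 0.21² + (-0.52)² + 0.08² + 0.80² + 0.88² + 0.26² + 0.31² + 0.23² = 0.5776 + 0.0441 + 0.2704 + 0.0064 + 0.6400 + 0.7744 + 0.0676 + 0.0961 + 0.0529 = 2.5295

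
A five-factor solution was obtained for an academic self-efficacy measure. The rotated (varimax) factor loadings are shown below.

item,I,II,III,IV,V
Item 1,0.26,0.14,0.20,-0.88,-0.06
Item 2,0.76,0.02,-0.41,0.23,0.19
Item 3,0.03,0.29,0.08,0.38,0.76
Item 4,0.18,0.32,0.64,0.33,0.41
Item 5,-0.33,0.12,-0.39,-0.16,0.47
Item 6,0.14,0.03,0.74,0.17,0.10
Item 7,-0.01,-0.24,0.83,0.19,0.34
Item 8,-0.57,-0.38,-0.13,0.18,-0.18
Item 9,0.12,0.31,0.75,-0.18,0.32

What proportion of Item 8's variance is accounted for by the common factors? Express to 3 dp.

0.551

h² = (-0.57)² + (-0.38)² + (-0.13)² + 0.18² + (-0.18)² = 0.3249 + 0.1444 + 0.0169 + 0.0324 + 0.0324 = 0.5510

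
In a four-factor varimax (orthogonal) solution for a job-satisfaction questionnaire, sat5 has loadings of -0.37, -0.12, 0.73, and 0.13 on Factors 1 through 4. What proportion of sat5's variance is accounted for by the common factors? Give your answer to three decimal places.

0.701

h² = (-0.37)² + (-0.12)² + 0.73² + 0.13² = 0.1369 + 0.0144 + 0.5329 + 0.0169 = 0.7011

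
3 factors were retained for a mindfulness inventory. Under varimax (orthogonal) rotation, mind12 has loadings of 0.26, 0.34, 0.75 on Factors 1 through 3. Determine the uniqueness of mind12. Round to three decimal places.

0.254

h² = 0.26² + 0.34² + 0.75² = 0.0676 + 0.1156 + 0.5625 = 0.7457
Uniqueness u² = 1 − h² = 1 − 0.7457 = 0.2543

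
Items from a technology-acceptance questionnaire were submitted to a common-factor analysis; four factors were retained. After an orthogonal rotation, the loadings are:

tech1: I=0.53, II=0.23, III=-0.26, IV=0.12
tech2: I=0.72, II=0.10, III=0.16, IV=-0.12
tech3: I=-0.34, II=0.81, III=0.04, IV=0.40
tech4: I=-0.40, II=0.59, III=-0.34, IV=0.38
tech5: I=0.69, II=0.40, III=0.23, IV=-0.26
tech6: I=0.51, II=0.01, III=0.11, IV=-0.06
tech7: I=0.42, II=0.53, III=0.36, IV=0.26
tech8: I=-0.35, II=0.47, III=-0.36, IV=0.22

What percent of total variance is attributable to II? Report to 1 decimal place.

SS loadings for II = 0.23² + 0.10² + 0.81² + 0.59² + 0.40² + 0.01² + 0.53² + 0.47² = 1.7290
With 8 standardized items, total variance = 8. Proportion = 1.7290/8 = 0.2161 → 21.61%.

21.6%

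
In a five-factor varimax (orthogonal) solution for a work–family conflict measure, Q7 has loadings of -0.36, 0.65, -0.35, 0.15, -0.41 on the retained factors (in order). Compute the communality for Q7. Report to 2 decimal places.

0.87

h² = (-0.36)² + 0.65² + (-0.35)² + 0.15² + (-0.41)² = 0.1296 + 0.4225 + 0.1225 + 0.0225 + 0.1681 = 0.8652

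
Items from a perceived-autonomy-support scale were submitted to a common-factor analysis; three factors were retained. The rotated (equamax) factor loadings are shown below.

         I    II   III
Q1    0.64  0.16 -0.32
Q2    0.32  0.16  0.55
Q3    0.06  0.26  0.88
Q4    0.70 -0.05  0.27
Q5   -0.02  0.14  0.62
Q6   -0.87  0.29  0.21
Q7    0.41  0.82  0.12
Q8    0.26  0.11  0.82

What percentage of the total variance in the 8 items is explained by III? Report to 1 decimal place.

SS loadings for III = (-0.32)² + 0.55² + 0.88² + 0.27² + 0.62² + 0.21² + 0.12² + 0.82² = 2.3675
With 8 standardized items, total variance = 8. Proportion = 2.3675/8 = 0.2959 → 29.59%.

29.6%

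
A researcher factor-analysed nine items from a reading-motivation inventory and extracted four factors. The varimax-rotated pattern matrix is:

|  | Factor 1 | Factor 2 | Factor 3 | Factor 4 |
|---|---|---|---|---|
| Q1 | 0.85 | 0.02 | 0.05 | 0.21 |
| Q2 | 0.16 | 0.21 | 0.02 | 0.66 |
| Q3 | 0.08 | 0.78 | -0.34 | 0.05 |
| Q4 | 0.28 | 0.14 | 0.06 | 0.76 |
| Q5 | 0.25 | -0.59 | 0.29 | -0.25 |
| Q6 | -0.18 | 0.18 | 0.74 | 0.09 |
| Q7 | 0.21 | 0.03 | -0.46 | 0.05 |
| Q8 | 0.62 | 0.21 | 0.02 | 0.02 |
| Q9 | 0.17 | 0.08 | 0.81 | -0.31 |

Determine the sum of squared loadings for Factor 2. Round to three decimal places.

1.104

SS loadings for Factor 2 = 0.02² + 0.21² + 0.78² + 0.14² + (-0.59)² + 0.18² + 0.03² + 0.21² + 0.08² = 0.0004 + 0.0441 + 0.6084 + 0.0196 + 0.3481 + 0.0324 + 0.0009 + 0.0441 + 0.0064 = 1.1044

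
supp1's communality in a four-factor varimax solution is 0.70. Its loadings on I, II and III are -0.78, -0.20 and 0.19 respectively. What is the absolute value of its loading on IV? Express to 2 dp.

0.12

Under orthogonal rotation h² = Σλ², so λ_IV² = h² − (0.6845) = 0.70 − 0.6845 = 0.0155.
|λ| = √0.0155 = 0.1245.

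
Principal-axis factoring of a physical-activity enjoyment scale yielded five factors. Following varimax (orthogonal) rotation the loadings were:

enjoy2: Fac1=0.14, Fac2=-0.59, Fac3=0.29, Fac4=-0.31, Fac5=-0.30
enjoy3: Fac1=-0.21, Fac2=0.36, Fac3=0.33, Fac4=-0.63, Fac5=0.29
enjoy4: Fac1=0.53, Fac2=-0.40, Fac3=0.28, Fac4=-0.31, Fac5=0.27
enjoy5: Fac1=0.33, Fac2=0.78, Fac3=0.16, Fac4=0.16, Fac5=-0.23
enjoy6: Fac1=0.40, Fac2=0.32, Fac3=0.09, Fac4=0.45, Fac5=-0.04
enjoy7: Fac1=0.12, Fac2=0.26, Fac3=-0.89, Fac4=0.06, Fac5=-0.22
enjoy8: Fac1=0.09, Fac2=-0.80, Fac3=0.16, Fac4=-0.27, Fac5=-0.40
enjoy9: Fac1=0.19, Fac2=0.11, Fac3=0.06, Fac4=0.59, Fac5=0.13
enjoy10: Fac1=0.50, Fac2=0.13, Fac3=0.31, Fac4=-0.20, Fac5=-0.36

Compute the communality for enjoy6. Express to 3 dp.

0.475

h² = 0.40² + 0.32² + 0.09² + 0.45² + (-0.04)² = 0.1600 + 0.1024 + 0.0081 + 0.2025 + 0.0016 = 0.4746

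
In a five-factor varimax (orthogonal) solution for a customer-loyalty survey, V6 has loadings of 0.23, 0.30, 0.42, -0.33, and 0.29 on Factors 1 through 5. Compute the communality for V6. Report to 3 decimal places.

0.512

h² = 0.23² + 0.30² + 0.42² + (-0.33)² + 0.29² = 0.0529 + 0.0900 + 0.1764 + 0.1089 + 0.0841 = 0.5123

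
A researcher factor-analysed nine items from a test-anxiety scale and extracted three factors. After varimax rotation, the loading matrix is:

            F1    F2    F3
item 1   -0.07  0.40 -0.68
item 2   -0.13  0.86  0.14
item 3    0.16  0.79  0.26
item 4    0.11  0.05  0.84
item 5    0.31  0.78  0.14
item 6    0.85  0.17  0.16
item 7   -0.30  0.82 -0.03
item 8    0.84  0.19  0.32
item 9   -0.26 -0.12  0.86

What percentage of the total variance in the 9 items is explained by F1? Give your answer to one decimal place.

19.3%

SS loadings for F1 = (-0.07)² + (-0.13)² + 0.16² + 0.11² + 0.31² + 0.85² + (-0.30)² + 0.84² + (-0.26)² = 1.7413
With 9 standardized items, total variance = 9. Proportion = 1.7413/9 = 0.1935 → 19.35%.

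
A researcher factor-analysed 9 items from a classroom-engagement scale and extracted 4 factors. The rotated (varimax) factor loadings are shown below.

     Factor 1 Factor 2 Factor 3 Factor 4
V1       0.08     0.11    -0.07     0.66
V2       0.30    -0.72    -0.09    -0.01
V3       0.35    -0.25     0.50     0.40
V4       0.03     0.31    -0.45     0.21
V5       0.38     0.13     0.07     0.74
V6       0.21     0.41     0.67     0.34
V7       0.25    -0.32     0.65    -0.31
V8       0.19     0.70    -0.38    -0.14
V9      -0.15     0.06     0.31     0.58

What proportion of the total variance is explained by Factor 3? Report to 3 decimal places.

0.176

SS loadings for Factor 3 = (-0.07)² + (-0.09)² + 0.50² + (-0.45)² + 0.07² + 0.67² + 0.65² + (-0.38)² + 0.31² = 1.5823
Proportion of variance = 1.5823 / 9 = 0.1758.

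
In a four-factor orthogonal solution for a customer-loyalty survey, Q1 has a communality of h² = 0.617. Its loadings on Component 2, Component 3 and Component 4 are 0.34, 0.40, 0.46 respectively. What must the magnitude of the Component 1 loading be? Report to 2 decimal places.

0.36

Under orthogonal rotation h² = Σλ², so λ_Component 1² = h² − (0.4872) = 0.617 − 0.4872 = 0.1298.
|λ| = √0.1298 = 0.3603.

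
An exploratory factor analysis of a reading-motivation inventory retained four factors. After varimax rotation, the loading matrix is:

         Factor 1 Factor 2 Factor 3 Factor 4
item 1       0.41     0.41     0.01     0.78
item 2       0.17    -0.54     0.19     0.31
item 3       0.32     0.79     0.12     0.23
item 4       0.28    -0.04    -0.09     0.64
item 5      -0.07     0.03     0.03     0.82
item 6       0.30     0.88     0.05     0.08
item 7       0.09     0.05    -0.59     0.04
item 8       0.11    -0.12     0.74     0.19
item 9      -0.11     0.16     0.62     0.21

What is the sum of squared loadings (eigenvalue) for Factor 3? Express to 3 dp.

1.342

SS loadings for Factor 3 = 0.01² + 0.19² + 0.12² + (-0.09)² + 0.03² + 0.05² + (-0.59)² + 0.74² + 0.62² = 0.0001 + 0.0361 + 0.0144 + 0.0081 + 0.0009 + 0.0025 + 0.3481 + 0.5476 + 0.3844 = 1.3422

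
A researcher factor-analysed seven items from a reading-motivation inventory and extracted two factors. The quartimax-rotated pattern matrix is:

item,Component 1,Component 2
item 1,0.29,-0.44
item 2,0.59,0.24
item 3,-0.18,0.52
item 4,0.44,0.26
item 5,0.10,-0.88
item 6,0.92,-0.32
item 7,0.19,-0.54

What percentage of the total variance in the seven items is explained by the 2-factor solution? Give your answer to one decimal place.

SS loadings by factor: 1.5507, 1.7576; total = 3.3083.
Total variance with 7 standardized items is 7, so the solution explains 3.3083/7 = 0.4726 = 47.26%.

47.3%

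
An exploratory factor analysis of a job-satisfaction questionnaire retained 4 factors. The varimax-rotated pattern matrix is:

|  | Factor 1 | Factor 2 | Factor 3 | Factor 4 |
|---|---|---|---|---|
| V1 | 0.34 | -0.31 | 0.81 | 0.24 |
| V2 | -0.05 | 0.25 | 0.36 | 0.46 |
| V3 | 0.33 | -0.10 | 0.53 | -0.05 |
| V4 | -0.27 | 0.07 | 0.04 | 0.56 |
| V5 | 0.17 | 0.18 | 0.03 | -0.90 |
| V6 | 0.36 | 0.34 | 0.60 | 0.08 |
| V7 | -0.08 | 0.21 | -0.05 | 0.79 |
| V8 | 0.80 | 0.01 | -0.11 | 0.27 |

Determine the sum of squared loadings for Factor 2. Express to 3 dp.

0.366

SS loadings for Factor 2 = (-0.31)² + 0.25² + (-0.10)² + 0.07² + 0.18² + 0.34² + 0.21² + 0.01² = 0.0961 + 0.0625 + 0.0100 + 0.0049 + 0.0324 + 0.1156 + 0.0441 + 0.0001 = 0.3657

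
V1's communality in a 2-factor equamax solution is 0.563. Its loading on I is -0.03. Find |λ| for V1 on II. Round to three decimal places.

0.750

Under orthogonal rotation h² = Σλ², so λ_II² = h² − (0.0009) = 0.563 − 0.0009 = 0.5621.
|λ| = √0.5621 = 0.7497.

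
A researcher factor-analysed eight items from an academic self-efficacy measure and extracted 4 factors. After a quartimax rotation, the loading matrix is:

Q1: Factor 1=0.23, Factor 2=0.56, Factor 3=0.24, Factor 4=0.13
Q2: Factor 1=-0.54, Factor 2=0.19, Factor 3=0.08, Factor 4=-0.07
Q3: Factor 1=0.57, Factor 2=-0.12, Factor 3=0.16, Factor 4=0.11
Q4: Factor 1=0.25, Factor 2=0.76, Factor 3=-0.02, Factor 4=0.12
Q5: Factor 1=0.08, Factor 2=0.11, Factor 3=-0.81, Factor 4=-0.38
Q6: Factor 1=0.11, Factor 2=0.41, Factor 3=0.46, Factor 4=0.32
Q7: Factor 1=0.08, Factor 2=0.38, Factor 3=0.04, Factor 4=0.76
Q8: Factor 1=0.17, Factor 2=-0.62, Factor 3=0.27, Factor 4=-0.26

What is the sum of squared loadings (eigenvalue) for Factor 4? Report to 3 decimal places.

SS loadings for Factor 4 = 0.13² + (-0.07)² + 0.11² + 0.12² + (-0.38)² + 0.32² + 0.76² + (-0.26)² = 0.0169 + 0.0049 + 0.0121 + 0.0144 + 0.1444 + 0.1024 + 0.5776 + 0.0676 = 0.9403

0.940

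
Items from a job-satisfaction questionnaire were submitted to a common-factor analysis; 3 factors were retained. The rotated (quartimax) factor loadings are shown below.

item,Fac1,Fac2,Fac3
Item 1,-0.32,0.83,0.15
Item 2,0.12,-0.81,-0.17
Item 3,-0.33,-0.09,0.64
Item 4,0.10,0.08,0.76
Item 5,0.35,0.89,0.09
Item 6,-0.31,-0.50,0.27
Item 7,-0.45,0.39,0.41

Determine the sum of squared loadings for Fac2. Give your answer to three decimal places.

SS loadings for Fac2 = 0.83² + (-0.81)² + (-0.09)² + 0.08² + 0.89² + (-0.50)² + 0.39² = 0.6889 + 0.6561 + 0.0081 + 0.0064 + 0.7921 + 0.2500 + 0.1521 = 2.5537

2.554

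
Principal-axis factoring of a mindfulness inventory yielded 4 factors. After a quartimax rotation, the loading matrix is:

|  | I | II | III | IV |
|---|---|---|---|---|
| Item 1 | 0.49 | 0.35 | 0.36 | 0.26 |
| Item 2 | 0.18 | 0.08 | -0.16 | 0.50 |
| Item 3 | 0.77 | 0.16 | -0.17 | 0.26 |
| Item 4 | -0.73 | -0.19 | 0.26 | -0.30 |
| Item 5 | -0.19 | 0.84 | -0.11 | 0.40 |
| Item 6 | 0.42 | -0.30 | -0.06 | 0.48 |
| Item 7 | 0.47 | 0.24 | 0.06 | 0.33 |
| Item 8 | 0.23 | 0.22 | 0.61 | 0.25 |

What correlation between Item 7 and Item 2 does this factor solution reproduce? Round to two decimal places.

r̂ = Σ λ_i·λ_j across factors = (0.47)(0.18) + (0.24)(0.08) + (0.06)(-0.16) + (0.33)(0.50)
  = +0.0846 +0.0192 -0.0096 +0.1650 = 0.2592

0.26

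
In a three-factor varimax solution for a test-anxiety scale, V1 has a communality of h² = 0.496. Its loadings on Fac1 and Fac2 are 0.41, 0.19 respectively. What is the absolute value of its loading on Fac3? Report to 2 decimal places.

Under orthogonal rotation h² = Σλ², so λ_Fac3² = h² − (0.2042) = 0.496 − 0.2042 = 0.2918.
|λ| = √0.2918 = 0.5402.

0.54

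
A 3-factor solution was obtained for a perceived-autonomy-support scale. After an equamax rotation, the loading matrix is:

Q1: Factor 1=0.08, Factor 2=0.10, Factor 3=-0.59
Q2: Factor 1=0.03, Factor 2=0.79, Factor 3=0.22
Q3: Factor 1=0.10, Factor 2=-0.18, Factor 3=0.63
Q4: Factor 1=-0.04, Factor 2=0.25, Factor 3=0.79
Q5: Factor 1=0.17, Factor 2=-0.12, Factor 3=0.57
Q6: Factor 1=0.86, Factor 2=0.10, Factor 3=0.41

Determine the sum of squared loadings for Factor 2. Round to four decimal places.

SS loadings for Factor 2 = 0.10² + 0.79² + (-0.18)² + 0.25² + (-0.12)² + 0.10² = 0.0100 + 0.6241 + 0.0324 + 0.0625 + 0.0144 + 0.0100 = 0.7534

0.7534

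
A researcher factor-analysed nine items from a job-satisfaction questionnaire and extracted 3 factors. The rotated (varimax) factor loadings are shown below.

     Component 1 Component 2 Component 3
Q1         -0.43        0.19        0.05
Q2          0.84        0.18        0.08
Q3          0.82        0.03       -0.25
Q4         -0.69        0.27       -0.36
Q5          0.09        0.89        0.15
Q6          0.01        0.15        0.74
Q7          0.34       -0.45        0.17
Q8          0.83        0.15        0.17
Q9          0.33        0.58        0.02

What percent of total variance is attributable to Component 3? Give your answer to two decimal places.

9.21%

SS loadings for Component 3 = 0.05² + 0.08² + (-0.25)² + (-0.36)² + 0.15² + 0.74² + 0.17² + 0.17² + 0.02² = 0.8293
With 9 standardized items, total variance = 9. Proportion = 0.8293/9 = 0.0921 → 9.21%.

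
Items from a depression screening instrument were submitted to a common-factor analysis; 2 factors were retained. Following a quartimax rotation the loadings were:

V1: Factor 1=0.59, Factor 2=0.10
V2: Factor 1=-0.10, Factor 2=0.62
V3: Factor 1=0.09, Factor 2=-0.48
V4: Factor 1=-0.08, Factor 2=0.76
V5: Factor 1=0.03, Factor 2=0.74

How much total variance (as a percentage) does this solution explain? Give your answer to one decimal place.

SS loadings by factor: 0.3735, 1.7500; total = 2.1235.
Total variance with 5 standardized items is 5, so the solution explains 2.1235/5 = 0.4247 = 42.47%.

42.5%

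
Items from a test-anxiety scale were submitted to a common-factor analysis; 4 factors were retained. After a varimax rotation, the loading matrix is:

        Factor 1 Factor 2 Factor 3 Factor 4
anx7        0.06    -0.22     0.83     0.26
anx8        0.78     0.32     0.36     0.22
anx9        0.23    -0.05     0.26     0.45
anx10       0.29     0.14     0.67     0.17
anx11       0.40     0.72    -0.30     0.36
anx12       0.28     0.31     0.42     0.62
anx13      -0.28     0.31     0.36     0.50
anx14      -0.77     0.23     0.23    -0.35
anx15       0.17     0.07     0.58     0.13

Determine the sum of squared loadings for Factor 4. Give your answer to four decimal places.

1.2508

SS loadings for Factor 4 = 0.26² + 0.22² + 0.45² + 0.17² + 0.36² + 0.62² + 0.50² + (-0.35)² + 0.13² = 0.0676 + 0.0484 + 0.2025 + 0.0289 + 0.1296 + 0.3844 + 0.2500 + 0.1225 + 0.0169 = 1.2508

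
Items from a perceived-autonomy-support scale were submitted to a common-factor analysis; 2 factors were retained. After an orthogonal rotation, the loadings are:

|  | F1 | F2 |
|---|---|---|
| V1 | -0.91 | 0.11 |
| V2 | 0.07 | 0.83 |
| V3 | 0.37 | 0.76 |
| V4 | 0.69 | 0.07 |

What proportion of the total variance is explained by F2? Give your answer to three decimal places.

0.321

SS loadings for F2 = 0.11² + 0.83² + 0.76² + 0.07² = 1.2835
Proportion of variance = 1.2835 / 4 = 0.3209.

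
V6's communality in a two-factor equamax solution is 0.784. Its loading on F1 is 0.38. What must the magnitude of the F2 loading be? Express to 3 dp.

0.800

Under orthogonal rotation h² = Σλ², so λ_F2² = h² − (0.1444) = 0.784 − 0.1444 = 0.6396.
|λ| = √0.6396 = 0.7997.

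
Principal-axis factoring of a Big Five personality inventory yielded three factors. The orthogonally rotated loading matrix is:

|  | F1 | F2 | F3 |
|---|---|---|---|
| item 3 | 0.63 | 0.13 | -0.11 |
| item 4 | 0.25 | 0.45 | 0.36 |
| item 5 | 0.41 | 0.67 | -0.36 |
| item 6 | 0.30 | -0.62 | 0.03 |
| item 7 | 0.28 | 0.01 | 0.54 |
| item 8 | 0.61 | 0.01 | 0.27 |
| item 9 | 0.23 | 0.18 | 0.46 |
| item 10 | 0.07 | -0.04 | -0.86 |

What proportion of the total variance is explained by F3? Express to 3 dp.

SS loadings for F3 = (-0.11)² + 0.36² + (-0.36)² + 0.03² + 0.54² + 0.27² + 0.46² + (-0.86)² = 1.5879
Proportion of variance = 1.5879 / 8 = 0.1985.

0.198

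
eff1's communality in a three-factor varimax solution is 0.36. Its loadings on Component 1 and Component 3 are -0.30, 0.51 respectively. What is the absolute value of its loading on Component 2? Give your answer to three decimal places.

Under orthogonal rotation h² = Σλ², so λ_Component 2² = h² − (0.3501) = 0.36 − 0.3501 = 0.0099.
|λ| = √0.0099 = 0.0995.

0.099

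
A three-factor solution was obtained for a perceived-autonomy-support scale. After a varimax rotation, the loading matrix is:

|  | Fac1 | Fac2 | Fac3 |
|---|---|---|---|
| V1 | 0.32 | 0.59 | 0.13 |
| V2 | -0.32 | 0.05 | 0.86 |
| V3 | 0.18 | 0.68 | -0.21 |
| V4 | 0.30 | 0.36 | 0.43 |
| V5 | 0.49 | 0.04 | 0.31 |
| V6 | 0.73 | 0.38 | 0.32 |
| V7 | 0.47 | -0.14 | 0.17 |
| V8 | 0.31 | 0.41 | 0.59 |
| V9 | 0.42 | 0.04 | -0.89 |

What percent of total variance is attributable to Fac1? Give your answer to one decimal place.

17.7%

SS loadings for Fac1 = 0.32² + (-0.32)² + 0.18² + 0.30² + 0.49² + 0.73² + 0.47² + 0.31² + 0.42² = 1.5936
With 9 standardized items, total variance = 9. Proportion = 1.5936/9 = 0.1771 → 17.71%.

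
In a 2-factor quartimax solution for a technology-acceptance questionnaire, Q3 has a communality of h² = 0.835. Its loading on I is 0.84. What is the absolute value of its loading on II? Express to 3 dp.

Under orthogonal rotation h² = Σλ², so λ_II² = h² − (0.7056) = 0.835 − 0.7056 = 0.1294.
|λ| = √0.1294 = 0.3597.

0.360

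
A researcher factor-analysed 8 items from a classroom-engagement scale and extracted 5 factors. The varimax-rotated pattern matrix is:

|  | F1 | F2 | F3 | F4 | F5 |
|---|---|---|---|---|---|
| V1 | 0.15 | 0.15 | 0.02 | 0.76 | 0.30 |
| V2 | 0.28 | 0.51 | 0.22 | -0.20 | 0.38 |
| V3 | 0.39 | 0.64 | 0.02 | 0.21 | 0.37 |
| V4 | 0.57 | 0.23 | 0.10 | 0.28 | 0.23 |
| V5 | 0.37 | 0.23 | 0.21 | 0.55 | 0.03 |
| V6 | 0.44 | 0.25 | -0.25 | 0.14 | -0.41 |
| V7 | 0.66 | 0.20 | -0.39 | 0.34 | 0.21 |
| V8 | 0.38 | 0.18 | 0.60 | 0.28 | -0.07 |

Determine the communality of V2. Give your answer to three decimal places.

h² = 0.28² + 0.51² + 0.22² + (-0.20)² + 0.38² = 0.0784 + 0.2601 + 0.0484 + 0.0400 + 0.1444 = 0.5713

0.571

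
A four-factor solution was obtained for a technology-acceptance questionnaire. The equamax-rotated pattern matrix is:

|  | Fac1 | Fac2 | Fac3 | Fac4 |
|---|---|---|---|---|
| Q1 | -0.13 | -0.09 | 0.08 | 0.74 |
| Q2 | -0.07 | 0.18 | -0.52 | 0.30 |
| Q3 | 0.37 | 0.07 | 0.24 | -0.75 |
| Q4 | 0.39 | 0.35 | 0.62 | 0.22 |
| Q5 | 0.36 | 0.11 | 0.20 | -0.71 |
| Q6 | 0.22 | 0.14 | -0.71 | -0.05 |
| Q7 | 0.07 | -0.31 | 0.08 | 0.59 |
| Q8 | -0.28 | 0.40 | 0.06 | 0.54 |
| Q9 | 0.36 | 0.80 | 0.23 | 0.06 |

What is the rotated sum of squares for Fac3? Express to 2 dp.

1.33

SS loadings for Fac3 = 0.08² + (-0.52)² + 0.24² + 0.62² + 0.20² + (-0.71)² + 0.08² + 0.06² + 0.23² = 0.0064 + 0.2704 + 0.0576 + 0.3844 + 0.0400 + 0.5041 + 0.0064 + 0.0036 + 0.0529 = 1.3258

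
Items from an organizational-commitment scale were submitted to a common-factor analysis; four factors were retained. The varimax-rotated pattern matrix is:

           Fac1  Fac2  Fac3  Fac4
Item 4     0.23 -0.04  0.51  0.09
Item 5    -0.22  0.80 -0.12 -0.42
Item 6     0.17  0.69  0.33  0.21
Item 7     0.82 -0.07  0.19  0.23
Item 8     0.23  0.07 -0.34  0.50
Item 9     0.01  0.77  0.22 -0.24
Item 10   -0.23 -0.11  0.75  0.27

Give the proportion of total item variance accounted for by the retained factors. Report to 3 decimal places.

0.636

SS loadings by factor: 0.9085, 1.7325, 1.1460, 0.6620; total = 4.4490.
Total variance with 7 standardized items is 7, so the solution explains 4.4490/7 = 0.6356.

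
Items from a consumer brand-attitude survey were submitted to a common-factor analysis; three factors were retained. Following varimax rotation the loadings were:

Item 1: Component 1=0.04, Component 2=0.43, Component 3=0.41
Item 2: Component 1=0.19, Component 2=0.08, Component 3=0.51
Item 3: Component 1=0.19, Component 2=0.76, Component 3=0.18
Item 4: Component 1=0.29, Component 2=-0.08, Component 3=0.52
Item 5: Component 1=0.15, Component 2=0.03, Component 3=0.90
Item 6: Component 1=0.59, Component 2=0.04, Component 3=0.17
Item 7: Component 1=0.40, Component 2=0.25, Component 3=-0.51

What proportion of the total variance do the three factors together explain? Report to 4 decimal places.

0.4798

Communalities: 0.3546, 0.3026, 0.6461, 0.3609, 0.8334, 0.3786, 0.4826; Σh² = 3.3588.
Total variance with 7 standardized items is 7, so the solution explains 3.3588/7 = 0.4798.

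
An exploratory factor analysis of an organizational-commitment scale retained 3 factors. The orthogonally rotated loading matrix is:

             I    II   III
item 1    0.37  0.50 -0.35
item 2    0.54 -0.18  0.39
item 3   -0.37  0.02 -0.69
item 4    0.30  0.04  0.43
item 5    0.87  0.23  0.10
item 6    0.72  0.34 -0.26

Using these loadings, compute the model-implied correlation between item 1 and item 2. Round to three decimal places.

r̂ = Σ λ_i·λ_j across factors = (0.37)(0.54) + (0.50)(-0.18) + (-0.35)(0.39)
  = +0.1998 -0.0900 -0.1365 = -0.0267

-0.027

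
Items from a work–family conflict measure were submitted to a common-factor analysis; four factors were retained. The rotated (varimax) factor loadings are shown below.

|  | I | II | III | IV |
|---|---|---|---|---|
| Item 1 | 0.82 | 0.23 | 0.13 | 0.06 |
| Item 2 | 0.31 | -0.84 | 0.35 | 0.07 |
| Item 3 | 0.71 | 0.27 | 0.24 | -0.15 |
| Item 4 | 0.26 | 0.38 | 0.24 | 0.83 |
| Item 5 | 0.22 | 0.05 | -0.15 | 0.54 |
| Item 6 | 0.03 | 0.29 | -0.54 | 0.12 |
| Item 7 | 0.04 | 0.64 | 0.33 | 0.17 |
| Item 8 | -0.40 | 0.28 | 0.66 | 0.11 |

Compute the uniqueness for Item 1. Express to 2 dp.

h² = 0.82² + 0.23² + 0.13² + 0.06² = 0.6724 + 0.0529 + 0.0169 + 0.0036 = 0.7458
Uniqueness u² = 1 − h² = 1 − 0.7458 = 0.2542

0.25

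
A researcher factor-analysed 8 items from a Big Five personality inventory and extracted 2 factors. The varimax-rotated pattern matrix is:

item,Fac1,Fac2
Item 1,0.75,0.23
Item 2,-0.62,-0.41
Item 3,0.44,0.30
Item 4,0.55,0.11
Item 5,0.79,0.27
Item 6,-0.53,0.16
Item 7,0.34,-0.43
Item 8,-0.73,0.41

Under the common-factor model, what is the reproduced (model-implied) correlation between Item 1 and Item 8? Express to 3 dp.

-0.453

r̂ = Σ λ_i·λ_j across factors = (0.75)(-0.73) + (0.23)(0.41)
  = -0.5475 +0.0943 = -0.4532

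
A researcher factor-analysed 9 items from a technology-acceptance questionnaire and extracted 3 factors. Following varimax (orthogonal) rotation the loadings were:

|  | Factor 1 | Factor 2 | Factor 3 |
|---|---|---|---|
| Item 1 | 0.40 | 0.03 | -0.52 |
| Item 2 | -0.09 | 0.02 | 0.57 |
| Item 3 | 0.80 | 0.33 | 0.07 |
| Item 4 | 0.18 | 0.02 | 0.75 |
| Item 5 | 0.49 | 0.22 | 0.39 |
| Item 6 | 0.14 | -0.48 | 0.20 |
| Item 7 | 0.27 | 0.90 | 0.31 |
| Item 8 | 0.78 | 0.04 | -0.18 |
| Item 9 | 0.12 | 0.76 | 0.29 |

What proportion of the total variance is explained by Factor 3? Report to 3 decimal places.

SS loadings for Factor 3 = (-0.52)² + 0.57² + 0.07² + 0.75² + 0.39² + 0.20² + 0.31² + (-0.18)² + 0.29² = 1.5674
Proportion of variance = 1.5674 / 9 = 0.1742.

0.174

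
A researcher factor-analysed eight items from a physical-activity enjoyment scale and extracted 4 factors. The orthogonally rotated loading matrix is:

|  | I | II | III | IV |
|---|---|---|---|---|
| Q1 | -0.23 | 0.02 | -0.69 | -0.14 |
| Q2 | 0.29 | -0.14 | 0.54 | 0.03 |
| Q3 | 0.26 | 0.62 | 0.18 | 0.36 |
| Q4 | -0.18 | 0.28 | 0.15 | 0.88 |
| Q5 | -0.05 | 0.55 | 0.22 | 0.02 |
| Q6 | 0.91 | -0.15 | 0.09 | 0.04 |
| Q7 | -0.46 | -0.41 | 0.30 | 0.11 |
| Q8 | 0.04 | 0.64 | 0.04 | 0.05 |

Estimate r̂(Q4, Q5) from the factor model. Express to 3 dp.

0.214

r̂ = Σ λ_i·λ_j across factors = (-0.18)(-0.05) + (0.28)(0.55) + (0.15)(0.22) + (0.88)(0.02)
  = +0.0090 +0.1540 +0.0330 +0.0176 = 0.2136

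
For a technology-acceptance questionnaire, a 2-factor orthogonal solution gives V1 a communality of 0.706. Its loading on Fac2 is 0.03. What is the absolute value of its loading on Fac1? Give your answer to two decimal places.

Under orthogonal rotation h² = Σλ², so λ_Fac1² = h² − (0.0009) = 0.706 − 0.0009 = 0.7051.
|λ| = √0.7051 = 0.8397.

0.84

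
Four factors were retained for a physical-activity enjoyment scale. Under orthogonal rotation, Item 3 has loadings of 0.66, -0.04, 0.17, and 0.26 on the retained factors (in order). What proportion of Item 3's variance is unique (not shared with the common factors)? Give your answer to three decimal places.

0.466

h² = 0.66² + (-0.04)² + 0.17² + 0.26² = 0.4356 + 0.0016 + 0.0289 + 0.0676 = 0.5337
Uniqueness u² = 1 − h² = 1 − 0.5337 = 0.4663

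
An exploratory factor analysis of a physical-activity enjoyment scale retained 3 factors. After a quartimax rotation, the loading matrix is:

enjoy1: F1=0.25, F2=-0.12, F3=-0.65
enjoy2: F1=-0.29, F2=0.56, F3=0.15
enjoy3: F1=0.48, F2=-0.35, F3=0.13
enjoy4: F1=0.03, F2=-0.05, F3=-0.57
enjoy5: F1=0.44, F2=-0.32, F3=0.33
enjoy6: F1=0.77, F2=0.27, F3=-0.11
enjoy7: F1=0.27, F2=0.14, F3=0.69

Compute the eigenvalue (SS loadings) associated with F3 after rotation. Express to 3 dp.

SS loadings for F3 = (-0.65)² + 0.15² + 0.13² + (-0.57)² + 0.33² + (-0.11)² + 0.69² = 0.4225 + 0.0225 + 0.0169 + 0.3249 + 0.1089 + 0.0121 + 0.4761 = 1.3839

1.384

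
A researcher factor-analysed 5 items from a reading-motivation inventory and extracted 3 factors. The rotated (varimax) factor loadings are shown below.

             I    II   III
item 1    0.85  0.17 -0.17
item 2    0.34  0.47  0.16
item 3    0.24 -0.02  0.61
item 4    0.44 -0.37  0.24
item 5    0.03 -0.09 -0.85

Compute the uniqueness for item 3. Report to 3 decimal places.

h² = 0.24² + (-0.02)² + 0.61² = 0.0576 + 0.0004 + 0.3721 = 0.4301
Uniqueness u² = 1 − h² = 1 − 0.4301 = 0.5699

0.570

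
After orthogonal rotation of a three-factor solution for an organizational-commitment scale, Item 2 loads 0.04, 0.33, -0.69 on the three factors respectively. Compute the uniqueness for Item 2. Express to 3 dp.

h² = 0.04² + 0.33² + (-0.69)² = 0.0016 + 0.1089 + 0.4761 = 0.5866
Uniqueness u² = 1 − h² = 1 − 0.5866 = 0.4134

0.413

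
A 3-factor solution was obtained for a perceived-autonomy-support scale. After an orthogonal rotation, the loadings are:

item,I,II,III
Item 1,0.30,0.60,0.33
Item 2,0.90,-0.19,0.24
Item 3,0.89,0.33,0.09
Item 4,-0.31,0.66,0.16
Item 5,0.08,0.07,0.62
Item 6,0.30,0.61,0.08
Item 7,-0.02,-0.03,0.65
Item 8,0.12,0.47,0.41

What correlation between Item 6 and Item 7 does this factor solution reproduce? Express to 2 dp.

r̂ = Σ λ_i·λ_j across factors = (0.30)(-0.02) + (0.61)(-0.03) + (0.08)(0.65)
  = -0.0060 -0.0183 +0.0520 = 0.0277

0.03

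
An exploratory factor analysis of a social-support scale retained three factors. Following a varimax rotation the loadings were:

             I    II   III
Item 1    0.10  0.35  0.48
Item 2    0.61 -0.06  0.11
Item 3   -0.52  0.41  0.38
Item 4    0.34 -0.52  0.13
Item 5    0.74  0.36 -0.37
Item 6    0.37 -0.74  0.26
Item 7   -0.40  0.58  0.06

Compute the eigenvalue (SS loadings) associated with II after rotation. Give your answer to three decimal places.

1.578

SS loadings for II = 0.35² + (-0.06)² + 0.41² + (-0.52)² + 0.36² + (-0.74)² + 0.58² = 0.1225 + 0.0036 + 0.1681 + 0.2704 + 0.1296 + 0.5476 + 0.3364 = 1.5782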